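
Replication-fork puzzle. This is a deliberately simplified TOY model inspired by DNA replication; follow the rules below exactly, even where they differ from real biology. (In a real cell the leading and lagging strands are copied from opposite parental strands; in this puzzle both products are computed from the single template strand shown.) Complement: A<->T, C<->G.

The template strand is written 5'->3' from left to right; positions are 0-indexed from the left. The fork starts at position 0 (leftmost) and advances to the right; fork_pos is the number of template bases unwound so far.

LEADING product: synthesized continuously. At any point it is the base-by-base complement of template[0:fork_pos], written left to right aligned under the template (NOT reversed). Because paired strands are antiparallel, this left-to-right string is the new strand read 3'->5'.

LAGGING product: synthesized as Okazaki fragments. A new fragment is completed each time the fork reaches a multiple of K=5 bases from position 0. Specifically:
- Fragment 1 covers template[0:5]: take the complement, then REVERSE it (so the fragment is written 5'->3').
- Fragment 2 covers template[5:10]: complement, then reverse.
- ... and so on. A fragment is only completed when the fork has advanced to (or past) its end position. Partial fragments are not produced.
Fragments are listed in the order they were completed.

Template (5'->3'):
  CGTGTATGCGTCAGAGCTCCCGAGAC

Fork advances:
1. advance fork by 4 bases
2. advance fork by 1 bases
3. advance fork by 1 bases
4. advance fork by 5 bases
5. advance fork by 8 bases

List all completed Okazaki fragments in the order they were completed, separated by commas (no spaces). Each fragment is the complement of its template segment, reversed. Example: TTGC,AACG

Answer: ACACG,CGCAT,TCTGA

Derivation:
Step 1: advance 4 -> fork_pos = 0 + 4 = 4. Next multiple of 5 is 5 (not reached); still 0 fragment(s).
Step 2: advance 1 -> fork_pos = 4 + 1 = 5. Reached multiple(s) of 5: 5 -> fragment 1 completed (1 total).
Step 3: advance 1 -> fork_pos = 5 + 1 = 6. Next multiple of 5 is 10 (not reached); still 1 fragment(s).
Step 4: advance 5 -> fork_pos = 6 + 5 = 11. Reached multiple(s) of 5: 10 -> fragment 2 completed (2 total).
Step 5: advance 8 -> fork_pos = 11 + 8 = 19. Reached multiple(s) of 5: 15 -> fragment 3 completed (3 total).
Final fork_pos = 19, so 3 fragment(s) are complete. Build each: template segment -> complement -> reverse.
Fragment 1: template[0:5] = CGTGT -> complement GCACA -> reversed ACACG
Fragment 2: template[5:10] = ATGCG -> complement TACGC -> reversed CGCAT
Fragment 3: template[10:15] = TCAGA -> complement AGTCT -> reversed TCTGA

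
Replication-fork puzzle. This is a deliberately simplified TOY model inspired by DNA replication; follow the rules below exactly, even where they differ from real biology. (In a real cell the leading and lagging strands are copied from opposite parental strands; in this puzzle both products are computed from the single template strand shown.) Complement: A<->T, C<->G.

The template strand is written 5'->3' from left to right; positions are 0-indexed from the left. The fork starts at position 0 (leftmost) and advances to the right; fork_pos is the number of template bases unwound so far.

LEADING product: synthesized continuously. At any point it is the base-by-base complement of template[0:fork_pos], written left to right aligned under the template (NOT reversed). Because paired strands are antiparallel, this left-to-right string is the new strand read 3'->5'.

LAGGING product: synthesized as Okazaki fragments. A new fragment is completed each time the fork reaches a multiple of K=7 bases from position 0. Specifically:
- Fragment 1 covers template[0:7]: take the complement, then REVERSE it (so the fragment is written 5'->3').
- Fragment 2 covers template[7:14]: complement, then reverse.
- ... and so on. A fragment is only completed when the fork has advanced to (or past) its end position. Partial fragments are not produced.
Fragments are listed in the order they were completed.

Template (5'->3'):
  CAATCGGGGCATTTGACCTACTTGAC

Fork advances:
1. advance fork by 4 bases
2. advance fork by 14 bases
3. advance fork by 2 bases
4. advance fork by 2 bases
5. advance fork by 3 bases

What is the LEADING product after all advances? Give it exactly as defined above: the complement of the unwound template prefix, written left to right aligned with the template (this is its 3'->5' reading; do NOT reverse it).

Step 1: advance 4 -> fork_pos = 0 + 4 = 4.
Step 2: advance 14 -> fork_pos = 4 + 14 = 18.
Step 3: advance 2 -> fork_pos = 18 + 2 = 20.
Step 4: advance 2 -> fork_pos = 20 + 2 = 22.
Step 5: advance 3 -> fork_pos = 22 + 3 = 25.
Unwound prefix: template[0:25] = CAATCGGGGCATTTGACCTACTTGA
Complement it base by base (A<->T, C<->G), keeping left-to-right order:
  [0:5] CAATC -> GTTAG
  [5:10] GGGGC -> CCCCG
  [10:15] ATTTG -> TAAAC
  [15:20] ACCTA -> TGGAT
  [20:25] CTTGA -> GAACT
Concatenate: GTTAGCCCCGTAAACTGGATGAACT (length 25; written aligned with the template, i.e. 3'->5').

Answer: GTTAGCCCCGTAAACTGGATGAACT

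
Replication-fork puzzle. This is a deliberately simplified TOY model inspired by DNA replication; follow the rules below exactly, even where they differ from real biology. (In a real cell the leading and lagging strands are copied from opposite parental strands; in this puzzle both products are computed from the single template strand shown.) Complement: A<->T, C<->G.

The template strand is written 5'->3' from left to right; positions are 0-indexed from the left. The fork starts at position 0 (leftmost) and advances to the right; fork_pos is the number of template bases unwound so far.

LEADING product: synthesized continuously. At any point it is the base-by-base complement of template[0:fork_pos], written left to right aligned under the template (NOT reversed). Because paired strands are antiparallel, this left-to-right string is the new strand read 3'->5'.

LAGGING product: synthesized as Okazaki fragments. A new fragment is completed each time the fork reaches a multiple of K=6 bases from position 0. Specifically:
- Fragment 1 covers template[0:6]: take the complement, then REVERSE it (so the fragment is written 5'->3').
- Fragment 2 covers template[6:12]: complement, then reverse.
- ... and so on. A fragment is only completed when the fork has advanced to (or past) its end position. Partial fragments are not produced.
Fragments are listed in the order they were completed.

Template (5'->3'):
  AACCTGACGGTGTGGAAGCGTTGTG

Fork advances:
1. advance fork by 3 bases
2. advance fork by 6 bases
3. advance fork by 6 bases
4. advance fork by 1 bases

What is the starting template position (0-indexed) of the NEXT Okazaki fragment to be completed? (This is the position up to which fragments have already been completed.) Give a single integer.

Answer: 12

Derivation:
Step 1: advance 3 -> fork_pos = 0 + 3 = 3. Next multiple of 6 is 6 (not reached); still 0 fragment(s).
Step 2: advance 6 -> fork_pos = 3 + 6 = 9. Reached multiple(s) of 6: 6 -> fragment 1 completed (1 total).
Step 3: advance 6 -> fork_pos = 9 + 6 = 15. Reached multiple(s) of 6: 12 -> fragment 2 completed (2 total).
Step 4: advance 1 -> fork_pos = 15 + 1 = 16. Next multiple of 6 is 18 (not reached); still 2 fragment(s).
2 fragment(s) completed, covering template[0:12] (2 x 6 = 12). The next fragment, fragment 3, covers template[12:18], so it starts at position 12.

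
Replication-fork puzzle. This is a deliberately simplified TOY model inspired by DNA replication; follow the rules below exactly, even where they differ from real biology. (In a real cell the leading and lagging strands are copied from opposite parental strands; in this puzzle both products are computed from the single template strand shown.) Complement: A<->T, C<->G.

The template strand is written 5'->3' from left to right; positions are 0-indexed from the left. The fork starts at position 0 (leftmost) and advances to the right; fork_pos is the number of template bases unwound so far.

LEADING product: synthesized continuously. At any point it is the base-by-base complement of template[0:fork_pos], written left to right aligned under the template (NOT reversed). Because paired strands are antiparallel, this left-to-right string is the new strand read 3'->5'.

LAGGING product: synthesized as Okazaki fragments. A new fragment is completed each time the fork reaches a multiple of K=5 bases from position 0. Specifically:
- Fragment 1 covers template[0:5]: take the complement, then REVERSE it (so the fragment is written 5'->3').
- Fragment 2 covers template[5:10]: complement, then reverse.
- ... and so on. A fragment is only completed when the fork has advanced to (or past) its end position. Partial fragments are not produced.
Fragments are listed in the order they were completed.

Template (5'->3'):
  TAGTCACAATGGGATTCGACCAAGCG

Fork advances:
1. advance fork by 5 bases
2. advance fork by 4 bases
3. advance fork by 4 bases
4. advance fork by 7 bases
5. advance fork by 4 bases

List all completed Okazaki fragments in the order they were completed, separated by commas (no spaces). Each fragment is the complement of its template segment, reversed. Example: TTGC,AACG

Answer: GACTA,ATTGT,ATCCC,GTCGA

Derivation:
Step 1: advance 5 -> fork_pos = 0 + 5 = 5. Reached multiple(s) of 5: 5 -> fragment 1 completed (1 total).
Step 2: advance 4 -> fork_pos = 5 + 4 = 9. Next multiple of 5 is 10 (not reached); still 1 fragment(s).
Step 3: advance 4 -> fork_pos = 9 + 4 = 13. Reached multiple(s) of 5: 10 -> fragment 2 completed (2 total).
Step 4: advance 7 -> fork_pos = 13 + 7 = 20. Reached multiple(s) of 5: 15, 20 -> fragments 3-4 completed (4 total).
Step 5: advance 4 -> fork_pos = 20 + 4 = 24. Next multiple of 5 is 25 (not reached); still 4 fragment(s).
Final fork_pos = 24, so 4 fragment(s) are complete. Build each: template segment -> complement -> reverse.
Fragment 1: template[0:5] = TAGTC -> complement ATCAG -> reversed GACTA
Fragment 2: template[5:10] = ACAAT -> complement TGTTA -> reversed ATTGT
Fragment 3: template[10:15] = GGGAT -> complement CCCTA -> reversed ATCCC
Fragment 4: template[15:20] = TCGAC -> complement AGCTG -> reversed GTCGA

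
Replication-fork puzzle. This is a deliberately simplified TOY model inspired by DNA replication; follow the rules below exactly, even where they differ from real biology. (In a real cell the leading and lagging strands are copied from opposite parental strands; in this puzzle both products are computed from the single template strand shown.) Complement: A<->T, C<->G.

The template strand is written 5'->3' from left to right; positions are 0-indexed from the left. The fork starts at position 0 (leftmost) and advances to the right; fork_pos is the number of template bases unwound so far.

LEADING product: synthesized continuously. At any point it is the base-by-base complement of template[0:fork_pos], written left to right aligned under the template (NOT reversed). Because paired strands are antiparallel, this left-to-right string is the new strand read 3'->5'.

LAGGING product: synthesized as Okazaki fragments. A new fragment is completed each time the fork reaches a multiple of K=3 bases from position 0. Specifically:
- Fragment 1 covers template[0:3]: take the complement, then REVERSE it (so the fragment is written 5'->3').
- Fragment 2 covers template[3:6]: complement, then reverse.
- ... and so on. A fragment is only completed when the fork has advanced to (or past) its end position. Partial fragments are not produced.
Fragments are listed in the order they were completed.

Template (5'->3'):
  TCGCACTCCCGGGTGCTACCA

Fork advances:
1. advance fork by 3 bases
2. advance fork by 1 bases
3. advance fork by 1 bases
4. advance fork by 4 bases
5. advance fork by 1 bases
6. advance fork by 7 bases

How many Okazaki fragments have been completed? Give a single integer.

Answer: 5

Derivation:
Step 1: advance 3 -> fork_pos = 0 + 3 = 3. Reached multiple(s) of 3: 3 -> fragment 1 completed (1 total).
Step 2: advance 1 -> fork_pos = 3 + 1 = 4. Next multiple of 3 is 6 (not reached); still 1 fragment(s).
Step 3: advance 1 -> fork_pos = 4 + 1 = 5. Next multiple of 3 is 6 (not reached); still 1 fragment(s).
Step 4: advance 4 -> fork_pos = 5 + 4 = 9. Reached multiple(s) of 3: 6, 9 -> fragments 2-3 completed (3 total).
Step 5: advance 1 -> fork_pos = 9 + 1 = 10. Next multiple of 3 is 12 (not reached); still 3 fragment(s).
Step 6: advance 7 -> fork_pos = 10 + 7 = 17. Reached multiple(s) of 3: 12, 15 -> fragments 4-5 completed (5 total).
Check: final fork_pos = 17; the multiples of 3 that are <= 17 are 3..15 -> 17 // 3 = 5 completed fragment(s).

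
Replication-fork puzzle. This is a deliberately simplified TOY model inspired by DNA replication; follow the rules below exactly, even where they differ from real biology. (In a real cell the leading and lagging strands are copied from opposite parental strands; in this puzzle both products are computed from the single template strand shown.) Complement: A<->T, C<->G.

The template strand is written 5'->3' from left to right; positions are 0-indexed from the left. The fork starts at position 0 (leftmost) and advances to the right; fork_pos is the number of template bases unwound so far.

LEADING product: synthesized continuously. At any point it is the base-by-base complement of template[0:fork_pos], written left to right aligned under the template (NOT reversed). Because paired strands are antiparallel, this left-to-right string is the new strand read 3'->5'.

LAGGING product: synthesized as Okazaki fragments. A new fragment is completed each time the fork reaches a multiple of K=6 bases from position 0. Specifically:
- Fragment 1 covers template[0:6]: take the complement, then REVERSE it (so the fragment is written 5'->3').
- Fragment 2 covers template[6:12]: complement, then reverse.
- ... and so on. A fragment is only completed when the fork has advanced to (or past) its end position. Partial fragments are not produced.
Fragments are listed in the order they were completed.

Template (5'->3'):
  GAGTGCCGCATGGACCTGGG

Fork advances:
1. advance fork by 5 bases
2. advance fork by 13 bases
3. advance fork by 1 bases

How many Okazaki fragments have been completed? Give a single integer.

Step 1: advance 5 -> fork_pos = 0 + 5 = 5. Next multiple of 6 is 6 (not reached); still 0 fragment(s).
Step 2: advance 13 -> fork_pos = 5 + 13 = 18. Reached multiple(s) of 6: 6, 12, 18 -> fragments 1-3 completed (3 total).
Step 3: advance 1 -> fork_pos = 18 + 1 = 19. Next multiple of 6 is 24 (not reached); still 3 fragment(s).
Check: final fork_pos = 19; the multiples of 6 that are <= 19 are 6..18 -> 19 // 6 = 3 completed fragment(s).

Answer: 3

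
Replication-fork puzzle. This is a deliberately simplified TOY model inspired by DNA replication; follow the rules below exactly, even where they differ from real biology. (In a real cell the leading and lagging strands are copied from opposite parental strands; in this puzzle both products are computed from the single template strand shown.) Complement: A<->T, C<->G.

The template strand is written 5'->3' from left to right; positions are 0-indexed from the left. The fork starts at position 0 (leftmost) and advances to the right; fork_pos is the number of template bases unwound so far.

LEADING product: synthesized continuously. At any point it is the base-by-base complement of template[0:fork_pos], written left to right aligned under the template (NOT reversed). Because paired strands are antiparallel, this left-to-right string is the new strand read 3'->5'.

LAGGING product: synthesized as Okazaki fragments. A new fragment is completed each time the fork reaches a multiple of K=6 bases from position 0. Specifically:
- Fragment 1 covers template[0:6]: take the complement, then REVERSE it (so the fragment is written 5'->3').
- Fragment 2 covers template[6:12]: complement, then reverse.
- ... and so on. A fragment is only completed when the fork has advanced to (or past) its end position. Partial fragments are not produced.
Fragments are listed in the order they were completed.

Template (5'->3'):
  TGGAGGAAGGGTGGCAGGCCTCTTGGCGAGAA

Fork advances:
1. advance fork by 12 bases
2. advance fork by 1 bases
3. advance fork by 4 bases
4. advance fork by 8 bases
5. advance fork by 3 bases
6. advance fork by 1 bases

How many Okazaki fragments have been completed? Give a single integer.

Step 1: advance 12 -> fork_pos = 0 + 12 = 12. Reached multiple(s) of 6: 6, 12 -> fragments 1-2 completed (2 total).
Step 2: advance 1 -> fork_pos = 12 + 1 = 13. Next multiple of 6 is 18 (not reached); still 2 fragment(s).
Step 3: advance 4 -> fork_pos = 13 + 4 = 17. Next multiple of 6 is 18 (not reached); still 2 fragment(s).
Step 4: advance 8 -> fork_pos = 17 + 8 = 25. Reached multiple(s) of 6: 18, 24 -> fragments 3-4 completed (4 total).
Step 5: advance 3 -> fork_pos = 25 + 3 = 28. Next multiple of 6 is 30 (not reached); still 4 fragment(s).
Step 6: advance 1 -> fork_pos = 28 + 1 = 29. Next multiple of 6 is 30 (not reached); still 4 fragment(s).
Check: final fork_pos = 29; the multiples of 6 that are <= 29 are 6..24 -> 29 // 6 = 4 completed fragment(s).

Answer: 4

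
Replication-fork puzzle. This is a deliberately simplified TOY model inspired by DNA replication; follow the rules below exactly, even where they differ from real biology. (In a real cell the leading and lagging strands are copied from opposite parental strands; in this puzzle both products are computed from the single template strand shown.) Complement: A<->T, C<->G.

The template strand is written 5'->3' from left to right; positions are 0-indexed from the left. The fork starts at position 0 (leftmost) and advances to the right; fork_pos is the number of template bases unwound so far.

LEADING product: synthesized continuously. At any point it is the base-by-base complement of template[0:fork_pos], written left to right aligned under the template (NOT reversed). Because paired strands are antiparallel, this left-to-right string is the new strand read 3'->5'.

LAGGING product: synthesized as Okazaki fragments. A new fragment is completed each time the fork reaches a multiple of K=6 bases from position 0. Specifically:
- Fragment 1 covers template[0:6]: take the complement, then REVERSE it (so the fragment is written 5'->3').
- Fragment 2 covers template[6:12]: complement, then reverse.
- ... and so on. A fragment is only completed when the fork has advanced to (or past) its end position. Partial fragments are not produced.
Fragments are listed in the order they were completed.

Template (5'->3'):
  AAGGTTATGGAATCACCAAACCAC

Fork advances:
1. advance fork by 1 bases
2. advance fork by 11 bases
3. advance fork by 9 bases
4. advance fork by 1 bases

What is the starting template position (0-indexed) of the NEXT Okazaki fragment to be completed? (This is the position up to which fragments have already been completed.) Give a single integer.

Answer: 18

Derivation:
Step 1: advance 1 -> fork_pos = 0 + 1 = 1. Next multiple of 6 is 6 (not reached); still 0 fragment(s).
Step 2: advance 11 -> fork_pos = 1 + 11 = 12. Reached multiple(s) of 6: 6, 12 -> fragments 1-2 completed (2 total).
Step 3: advance 9 -> fork_pos = 12 + 9 = 21. Reached multiple(s) of 6: 18 -> fragment 3 completed (3 total).
Step 4: advance 1 -> fork_pos = 21 + 1 = 22. Next multiple of 6 is 24 (not reached); still 3 fragment(s).
3 fragment(s) completed, covering template[0:18] (3 x 6 = 18). The next fragment, fragment 4, covers template[18:24], so it starts at position 18.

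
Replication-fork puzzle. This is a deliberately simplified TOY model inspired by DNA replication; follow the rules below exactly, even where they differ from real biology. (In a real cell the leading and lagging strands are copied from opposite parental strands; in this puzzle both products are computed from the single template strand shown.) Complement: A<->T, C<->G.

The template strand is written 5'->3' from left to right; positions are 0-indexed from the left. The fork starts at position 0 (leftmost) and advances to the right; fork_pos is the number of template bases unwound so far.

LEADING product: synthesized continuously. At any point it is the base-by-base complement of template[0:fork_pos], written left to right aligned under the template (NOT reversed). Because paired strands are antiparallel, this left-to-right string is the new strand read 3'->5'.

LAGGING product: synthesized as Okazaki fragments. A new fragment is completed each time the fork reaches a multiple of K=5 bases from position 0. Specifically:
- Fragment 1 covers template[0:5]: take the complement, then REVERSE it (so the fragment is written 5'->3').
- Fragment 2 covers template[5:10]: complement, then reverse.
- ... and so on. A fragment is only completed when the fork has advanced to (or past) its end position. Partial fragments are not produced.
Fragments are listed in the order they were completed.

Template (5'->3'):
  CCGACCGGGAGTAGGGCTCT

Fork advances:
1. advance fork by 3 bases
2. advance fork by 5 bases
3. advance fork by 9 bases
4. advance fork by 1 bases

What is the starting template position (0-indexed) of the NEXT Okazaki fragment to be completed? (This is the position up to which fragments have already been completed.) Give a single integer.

Answer: 15

Derivation:
Step 1: advance 3 -> fork_pos = 0 + 3 = 3. Next multiple of 5 is 5 (not reached); still 0 fragment(s).
Step 2: advance 5 -> fork_pos = 3 + 5 = 8. Reached multiple(s) of 5: 5 -> fragment 1 completed (1 total).
Step 3: advance 9 -> fork_pos = 8 + 9 = 17. Reached multiple(s) of 5: 10, 15 -> fragments 2-3 completed (3 total).
Step 4: advance 1 -> fork_pos = 17 + 1 = 18. Next multiple of 5 is 20 (not reached); still 3 fragment(s).
3 fragment(s) completed, covering template[0:15] (3 x 5 = 15). The next fragment, fragment 4, covers template[15:20], so it starts at position 15.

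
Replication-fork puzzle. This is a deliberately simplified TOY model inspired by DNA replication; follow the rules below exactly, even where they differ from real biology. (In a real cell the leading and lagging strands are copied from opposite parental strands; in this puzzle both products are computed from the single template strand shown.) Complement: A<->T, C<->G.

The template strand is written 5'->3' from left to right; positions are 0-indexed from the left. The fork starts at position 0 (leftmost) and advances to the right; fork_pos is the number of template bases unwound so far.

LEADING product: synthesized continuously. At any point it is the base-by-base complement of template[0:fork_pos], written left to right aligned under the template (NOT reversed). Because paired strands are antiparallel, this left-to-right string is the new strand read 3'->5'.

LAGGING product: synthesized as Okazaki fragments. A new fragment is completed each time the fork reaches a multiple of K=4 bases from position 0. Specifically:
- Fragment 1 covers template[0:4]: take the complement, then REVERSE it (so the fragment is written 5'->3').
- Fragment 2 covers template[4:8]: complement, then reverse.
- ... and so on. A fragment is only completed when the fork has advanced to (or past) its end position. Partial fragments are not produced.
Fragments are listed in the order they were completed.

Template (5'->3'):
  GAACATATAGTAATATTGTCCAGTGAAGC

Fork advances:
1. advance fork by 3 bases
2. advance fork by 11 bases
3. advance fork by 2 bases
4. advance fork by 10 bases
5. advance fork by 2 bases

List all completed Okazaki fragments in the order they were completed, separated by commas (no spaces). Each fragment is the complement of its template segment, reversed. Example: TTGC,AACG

Answer: GTTC,ATAT,TACT,ATAT,GACA,ACTG,CTTC

Derivation:
Step 1: advance 3 -> fork_pos = 0 + 3 = 3. Next multiple of 4 is 4 (not reached); still 0 fragment(s).
Step 2: advance 11 -> fork_pos = 3 + 11 = 14. Reached multiple(s) of 4: 4, 8, 12 -> fragments 1-3 completed (3 total).
Step 3: advance 2 -> fork_pos = 14 + 2 = 16. Reached multiple(s) of 4: 16 -> fragment 4 completed (4 total).
Step 4: advance 10 -> fork_pos = 16 + 10 = 26. Reached multiple(s) of 4: 20, 24 -> fragments 5-6 completed (6 total).
Step 5: advance 2 -> fork_pos = 26 + 2 = 28. Reached multiple(s) of 4: 28 -> fragment 7 completed (7 total).
Final fork_pos = 28, so 7 fragment(s) are complete. Build each: template segment -> complement -> reverse.
Fragment 1: template[0:4] = GAAC -> complement CTTG -> reversed GTTC
Fragment 2: template[4:8] = ATAT -> complement TATA -> reversed ATAT
Fragment 3: template[8:12] = AGTA -> complement TCAT -> reversed TACT
Fragment 4: template[12:16] = ATAT -> complement TATA -> reversed ATAT
Fragment 5: template[16:20] = TGTC -> complement ACAG -> reversed GACA
Fragment 6: template[20:24] = CAGT -> complement GTCA -> reversed ACTG
Fragment 7: template[24:28] = GAAG -> complement CTTC -> reversed CTTC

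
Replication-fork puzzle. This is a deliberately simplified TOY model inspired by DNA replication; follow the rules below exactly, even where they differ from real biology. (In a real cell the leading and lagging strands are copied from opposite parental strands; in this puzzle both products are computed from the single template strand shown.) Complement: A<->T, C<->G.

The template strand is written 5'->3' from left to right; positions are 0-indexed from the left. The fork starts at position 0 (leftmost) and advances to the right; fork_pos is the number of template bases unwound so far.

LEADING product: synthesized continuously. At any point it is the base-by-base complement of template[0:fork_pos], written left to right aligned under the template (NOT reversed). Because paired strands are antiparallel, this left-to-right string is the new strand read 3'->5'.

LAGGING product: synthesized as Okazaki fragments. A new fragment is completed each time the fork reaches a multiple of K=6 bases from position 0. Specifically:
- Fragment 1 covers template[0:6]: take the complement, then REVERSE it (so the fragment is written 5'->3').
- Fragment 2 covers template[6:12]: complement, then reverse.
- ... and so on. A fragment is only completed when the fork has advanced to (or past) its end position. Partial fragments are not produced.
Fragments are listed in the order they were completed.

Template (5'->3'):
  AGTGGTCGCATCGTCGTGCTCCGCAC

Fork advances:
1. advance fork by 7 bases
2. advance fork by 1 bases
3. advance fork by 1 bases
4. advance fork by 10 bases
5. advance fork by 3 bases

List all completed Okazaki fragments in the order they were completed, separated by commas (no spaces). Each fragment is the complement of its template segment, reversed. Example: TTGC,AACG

Step 1: advance 7 -> fork_pos = 0 + 7 = 7. Reached multiple(s) of 6: 6 -> fragment 1 completed (1 total).
Step 2: advance 1 -> fork_pos = 7 + 1 = 8. Next multiple of 6 is 12 (not reached); still 1 fragment(s).
Step 3: advance 1 -> fork_pos = 8 + 1 = 9. Next multiple of 6 is 12 (not reached); still 1 fragment(s).
Step 4: advance 10 -> fork_pos = 9 + 10 = 19. Reached multiple(s) of 6: 12, 18 -> fragments 2-3 completed (3 total).
Step 5: advance 3 -> fork_pos = 19 + 3 = 22. Next multiple of 6 is 24 (not reached); still 3 fragment(s).
Final fork_pos = 22, so 3 fragment(s) are complete. Build each: template segment -> complement -> reverse.
Fragment 1: template[0:6] = AGTGGT -> complement TCACCA -> reversed ACCACT
Fragment 2: template[6:12] = CGCATC -> complement GCGTAG -> reversed GATGCG
Fragment 3: template[12:18] = GTCGTG -> complement CAGCAC -> reversed CACGAC

Answer: ACCACT,GATGCG,CACGAC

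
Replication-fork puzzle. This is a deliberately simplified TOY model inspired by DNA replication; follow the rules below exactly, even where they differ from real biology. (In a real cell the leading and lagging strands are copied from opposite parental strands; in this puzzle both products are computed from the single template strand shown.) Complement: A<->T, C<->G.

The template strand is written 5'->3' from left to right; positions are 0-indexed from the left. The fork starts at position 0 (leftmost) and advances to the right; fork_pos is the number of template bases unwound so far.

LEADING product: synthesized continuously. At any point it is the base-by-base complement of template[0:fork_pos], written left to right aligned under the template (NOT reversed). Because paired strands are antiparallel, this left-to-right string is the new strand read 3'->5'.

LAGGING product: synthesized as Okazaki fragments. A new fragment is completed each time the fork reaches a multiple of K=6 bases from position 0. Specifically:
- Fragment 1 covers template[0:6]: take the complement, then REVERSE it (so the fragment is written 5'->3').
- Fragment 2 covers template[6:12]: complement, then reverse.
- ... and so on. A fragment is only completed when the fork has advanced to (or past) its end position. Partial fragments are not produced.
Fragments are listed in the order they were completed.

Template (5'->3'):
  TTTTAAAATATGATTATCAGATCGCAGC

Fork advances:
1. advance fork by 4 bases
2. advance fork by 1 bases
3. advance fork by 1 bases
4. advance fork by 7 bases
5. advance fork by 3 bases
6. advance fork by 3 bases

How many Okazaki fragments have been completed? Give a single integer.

Answer: 3

Derivation:
Step 1: advance 4 -> fork_pos = 0 + 4 = 4. Next multiple of 6 is 6 (not reached); still 0 fragment(s).
Step 2: advance 1 -> fork_pos = 4 + 1 = 5. Next multiple of 6 is 6 (not reached); still 0 fragment(s).
Step 3: advance 1 -> fork_pos = 5 + 1 = 6. Reached multiple(s) of 6: 6 -> fragment 1 completed (1 total).
Step 4: advance 7 -> fork_pos = 6 + 7 = 13. Reached multiple(s) of 6: 12 -> fragment 2 completed (2 total).
Step 5: advance 3 -> fork_pos = 13 + 3 = 16. Next multiple of 6 is 18 (not reached); still 2 fragment(s).
Step 6: advance 3 -> fork_pos = 16 + 3 = 19. Reached multiple(s) of 6: 18 -> fragment 3 completed (3 total).
Check: final fork_pos = 19; the multiples of 6 that are <= 19 are 6..18 -> 19 // 6 = 3 completed fragment(s).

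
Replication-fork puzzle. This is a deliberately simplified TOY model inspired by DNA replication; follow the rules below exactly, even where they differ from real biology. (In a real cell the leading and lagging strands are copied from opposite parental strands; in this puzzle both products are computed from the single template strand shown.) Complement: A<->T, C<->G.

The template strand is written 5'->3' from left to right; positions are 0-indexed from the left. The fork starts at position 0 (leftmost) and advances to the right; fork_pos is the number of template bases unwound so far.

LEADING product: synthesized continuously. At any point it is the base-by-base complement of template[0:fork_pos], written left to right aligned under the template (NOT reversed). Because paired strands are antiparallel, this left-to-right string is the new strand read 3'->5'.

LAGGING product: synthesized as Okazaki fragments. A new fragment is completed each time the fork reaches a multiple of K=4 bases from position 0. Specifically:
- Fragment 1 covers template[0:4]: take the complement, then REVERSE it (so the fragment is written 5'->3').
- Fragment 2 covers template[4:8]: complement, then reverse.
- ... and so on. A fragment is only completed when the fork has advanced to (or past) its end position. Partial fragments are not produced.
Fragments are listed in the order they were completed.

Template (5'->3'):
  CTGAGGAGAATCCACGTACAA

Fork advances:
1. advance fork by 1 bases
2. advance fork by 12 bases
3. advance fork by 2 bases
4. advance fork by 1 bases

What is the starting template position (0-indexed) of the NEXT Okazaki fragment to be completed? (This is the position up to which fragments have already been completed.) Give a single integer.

Answer: 16

Derivation:
Step 1: advance 1 -> fork_pos = 0 + 1 = 1. Next multiple of 4 is 4 (not reached); still 0 fragment(s).
Step 2: advance 12 -> fork_pos = 1 + 12 = 13. Reached multiple(s) of 4: 4, 8, 12 -> fragments 1-3 completed (3 total).
Step 3: advance 2 -> fork_pos = 13 + 2 = 15. Next multiple of 4 is 16 (not reached); still 3 fragment(s).
Step 4: advance 1 -> fork_pos = 15 + 1 = 16. Reached multiple(s) of 4: 16 -> fragment 4 completed (4 total).
4 fragment(s) completed, covering template[0:16] (4 x 4 = 16). The next fragment, fragment 5, covers template[16:20], so it starts at position 16.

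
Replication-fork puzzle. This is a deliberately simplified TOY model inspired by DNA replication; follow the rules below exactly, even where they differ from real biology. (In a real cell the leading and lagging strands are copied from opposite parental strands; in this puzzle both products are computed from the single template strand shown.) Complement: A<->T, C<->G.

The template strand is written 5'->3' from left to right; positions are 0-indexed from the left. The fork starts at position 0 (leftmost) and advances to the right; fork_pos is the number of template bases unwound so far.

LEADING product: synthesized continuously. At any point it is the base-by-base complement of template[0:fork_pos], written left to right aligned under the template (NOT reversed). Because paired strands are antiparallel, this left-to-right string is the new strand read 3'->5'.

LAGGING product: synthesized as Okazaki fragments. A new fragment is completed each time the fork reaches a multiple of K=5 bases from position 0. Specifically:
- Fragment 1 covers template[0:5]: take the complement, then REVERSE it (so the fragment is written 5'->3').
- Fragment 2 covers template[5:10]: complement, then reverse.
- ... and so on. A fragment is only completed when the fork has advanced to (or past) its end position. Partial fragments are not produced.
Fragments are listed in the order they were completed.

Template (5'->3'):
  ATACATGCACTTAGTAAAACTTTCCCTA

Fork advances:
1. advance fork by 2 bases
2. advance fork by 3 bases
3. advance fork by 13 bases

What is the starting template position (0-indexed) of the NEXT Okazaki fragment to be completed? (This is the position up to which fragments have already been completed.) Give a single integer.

Answer: 15

Derivation:
Step 1: advance 2 -> fork_pos = 0 + 2 = 2. Next multiple of 5 is 5 (not reached); still 0 fragment(s).
Step 2: advance 3 -> fork_pos = 2 + 3 = 5. Reached multiple(s) of 5: 5 -> fragment 1 completed (1 total).
Step 3: advance 13 -> fork_pos = 5 + 13 = 18. Reached multiple(s) of 5: 10, 15 -> fragments 2-3 completed (3 total).
3 fragment(s) completed, covering template[0:15] (3 x 5 = 15). The next fragment, fragment 4, covers template[15:20], so it starts at position 15.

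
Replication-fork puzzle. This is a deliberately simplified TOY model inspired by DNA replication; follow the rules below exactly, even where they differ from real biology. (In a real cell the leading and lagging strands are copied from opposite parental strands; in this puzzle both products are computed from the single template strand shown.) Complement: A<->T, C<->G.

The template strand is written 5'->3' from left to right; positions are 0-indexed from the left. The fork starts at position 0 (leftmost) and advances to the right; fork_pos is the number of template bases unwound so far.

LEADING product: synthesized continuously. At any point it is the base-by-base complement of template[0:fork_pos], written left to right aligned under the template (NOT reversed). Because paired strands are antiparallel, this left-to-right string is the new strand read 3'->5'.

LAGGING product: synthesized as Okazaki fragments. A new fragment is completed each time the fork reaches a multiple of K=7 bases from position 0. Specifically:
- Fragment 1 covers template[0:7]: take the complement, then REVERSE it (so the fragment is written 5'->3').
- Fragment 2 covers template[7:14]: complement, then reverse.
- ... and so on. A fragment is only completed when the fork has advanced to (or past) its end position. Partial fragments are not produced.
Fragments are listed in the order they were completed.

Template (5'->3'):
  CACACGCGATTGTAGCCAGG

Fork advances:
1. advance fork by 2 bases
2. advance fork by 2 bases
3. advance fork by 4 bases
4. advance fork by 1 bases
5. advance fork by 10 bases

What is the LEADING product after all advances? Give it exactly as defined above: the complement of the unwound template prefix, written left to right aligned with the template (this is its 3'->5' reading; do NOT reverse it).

Step 1: advance 2 -> fork_pos = 0 + 2 = 2.
Step 2: advance 2 -> fork_pos = 2 + 2 = 4.
Step 3: advance 4 -> fork_pos = 4 + 4 = 8.
Step 4: advance 1 -> fork_pos = 8 + 1 = 9.
Step 5: advance 10 -> fork_pos = 9 + 10 = 19.
Unwound prefix: template[0:19] = CACACGCGATTGTAGCCAG
Complement it base by base (A<->T, C<->G), keeping left-to-right order:
  [0:5] CACAC -> GTGTG
  [5:10] GCGAT -> CGCTA
  [10:15] TGTAG -> ACATC
  [15:19] CCAG -> GGTC
Concatenate: GTGTGCGCTAACATCGGTC (length 19; written aligned with the template, i.e. 3'->5').

Answer: GTGTGCGCTAACATCGGTC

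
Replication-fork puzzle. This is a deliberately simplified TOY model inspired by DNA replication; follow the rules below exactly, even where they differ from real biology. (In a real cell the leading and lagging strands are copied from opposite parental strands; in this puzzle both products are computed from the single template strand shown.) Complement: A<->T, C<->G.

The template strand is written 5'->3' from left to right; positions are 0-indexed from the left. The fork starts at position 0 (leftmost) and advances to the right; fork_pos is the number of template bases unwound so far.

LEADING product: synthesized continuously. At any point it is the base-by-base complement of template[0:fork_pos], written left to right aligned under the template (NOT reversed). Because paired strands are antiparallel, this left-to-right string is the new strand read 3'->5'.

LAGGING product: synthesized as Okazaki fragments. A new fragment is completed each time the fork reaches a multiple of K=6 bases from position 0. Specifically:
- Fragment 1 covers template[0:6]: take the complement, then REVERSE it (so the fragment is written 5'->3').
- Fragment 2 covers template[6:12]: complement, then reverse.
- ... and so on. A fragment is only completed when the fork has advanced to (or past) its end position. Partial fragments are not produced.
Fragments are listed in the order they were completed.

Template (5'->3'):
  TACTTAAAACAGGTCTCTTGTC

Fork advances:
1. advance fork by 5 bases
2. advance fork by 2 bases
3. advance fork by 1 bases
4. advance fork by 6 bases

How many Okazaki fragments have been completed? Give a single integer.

Step 1: advance 5 -> fork_pos = 0 + 5 = 5. Next multiple of 6 is 6 (not reached); still 0 fragment(s).
Step 2: advance 2 -> fork_pos = 5 + 2 = 7. Reached multiple(s) of 6: 6 -> fragment 1 completed (1 total).
Step 3: advance 1 -> fork_pos = 7 + 1 = 8. Next multiple of 6 is 12 (not reached); still 1 fragment(s).
Step 4: advance 6 -> fork_pos = 8 + 6 = 14. Reached multiple(s) of 6: 12 -> fragment 2 completed (2 total).
Check: final fork_pos = 14; the multiples of 6 that are <= 14 are 6..12 -> 14 // 6 = 2 completed fragment(s).

Answer: 2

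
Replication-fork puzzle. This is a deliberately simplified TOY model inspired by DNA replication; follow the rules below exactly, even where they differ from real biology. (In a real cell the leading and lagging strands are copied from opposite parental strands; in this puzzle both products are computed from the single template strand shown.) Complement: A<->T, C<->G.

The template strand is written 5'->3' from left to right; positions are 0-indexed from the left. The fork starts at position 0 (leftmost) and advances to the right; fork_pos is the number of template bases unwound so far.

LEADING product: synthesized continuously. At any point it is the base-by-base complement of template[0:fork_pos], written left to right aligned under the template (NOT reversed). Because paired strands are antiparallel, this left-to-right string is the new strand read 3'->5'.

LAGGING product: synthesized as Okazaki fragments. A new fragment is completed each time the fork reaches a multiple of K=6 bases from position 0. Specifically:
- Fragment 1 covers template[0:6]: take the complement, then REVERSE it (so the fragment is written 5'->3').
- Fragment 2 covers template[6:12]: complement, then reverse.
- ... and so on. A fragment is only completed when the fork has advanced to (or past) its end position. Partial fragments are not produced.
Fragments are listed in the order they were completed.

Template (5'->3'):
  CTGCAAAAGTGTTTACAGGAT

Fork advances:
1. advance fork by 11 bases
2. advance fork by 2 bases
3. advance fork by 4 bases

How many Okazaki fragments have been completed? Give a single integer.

Answer: 2

Derivation:
Step 1: advance 11 -> fork_pos = 0 + 11 = 11. Reached multiple(s) of 6: 6 -> fragment 1 completed (1 total).
Step 2: advance 2 -> fork_pos = 11 + 2 = 13. Reached multiple(s) of 6: 12 -> fragment 2 completed (2 total).
Step 3: advance 4 -> fork_pos = 13 + 4 = 17. Next multiple of 6 is 18 (not reached); still 2 fragment(s).
Check: final fork_pos = 17; the multiples of 6 that are <= 17 are 6..12 -> 17 // 6 = 2 completed fragment(s).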